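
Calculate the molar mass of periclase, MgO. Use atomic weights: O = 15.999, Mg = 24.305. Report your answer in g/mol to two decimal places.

M = 1·24.305 + 1·15.999

40.30 g/mol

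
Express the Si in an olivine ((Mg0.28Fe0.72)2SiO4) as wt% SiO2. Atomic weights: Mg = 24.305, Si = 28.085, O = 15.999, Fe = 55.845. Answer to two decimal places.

Formula mass = 186.109 g/mol.
1 Si → 1.0000 mol SiO2 per formula unit; M(SiO2) = 60.083, so SiO2 mass = 60.083 g.
60.083/186.109 × 100 = 32.28 wt%.

32.28 wt%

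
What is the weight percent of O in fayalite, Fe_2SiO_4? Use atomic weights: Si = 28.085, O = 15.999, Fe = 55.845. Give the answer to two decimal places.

M(Fe_2SiO_4) = 203.771 g/mol.
O contributes 4 × 15.999 = 63.996 g per mole.
63.996/203.771 = 0.3141 → 31.41%.

31.41 mass %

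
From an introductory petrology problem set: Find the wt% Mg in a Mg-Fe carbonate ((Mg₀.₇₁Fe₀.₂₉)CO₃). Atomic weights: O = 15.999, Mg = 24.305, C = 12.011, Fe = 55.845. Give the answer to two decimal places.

Formula mass = 0.71*24.305 + 0.29*55.845 + 1*12.011 + 3*15.999 = 93.460 g/mol, of which 17.257 g is Mg.
So Mg makes up 17.257/93.460 = 0.1846 of the mass, i.e. 18.46%.

18.46 weight percent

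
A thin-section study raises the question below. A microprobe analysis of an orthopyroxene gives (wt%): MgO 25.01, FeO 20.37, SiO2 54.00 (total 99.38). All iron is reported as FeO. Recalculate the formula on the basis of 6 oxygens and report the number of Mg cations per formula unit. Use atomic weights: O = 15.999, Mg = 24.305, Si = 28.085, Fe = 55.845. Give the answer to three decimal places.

MgO (M=40.304): mol = 0.62053; Mg = 0.62053, O = 0.62053.
FeO (M=71.844): mol = 0.28353; Fe = 0.28353, O = 0.28353.
SiO2 (M=60.083): mol = 0.89876; Si = 0.89876, O = 1.79752.
ΣO = 2.70158; factor = 6/ΣO = 2.22092.
Mg apfu = 0.62053 × 2.22092 = 1.378.

1.378 Mg apfu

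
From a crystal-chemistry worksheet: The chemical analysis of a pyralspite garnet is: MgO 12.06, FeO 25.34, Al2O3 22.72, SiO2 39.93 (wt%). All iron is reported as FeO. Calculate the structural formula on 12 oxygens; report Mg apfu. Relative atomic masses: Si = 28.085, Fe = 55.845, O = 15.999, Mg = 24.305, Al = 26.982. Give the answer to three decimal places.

1.355 Mg apfu

MgO (M=40.304): mol = 0.29923; Mg = 0.29923, O = 0.29923.
FeO (M=71.844): mol = 0.35271; Fe = 0.35271, O = 0.35271.
Al2O3 (M=101.961): mol = 0.22283; Al = 0.44566, O = 0.66849.
SiO2 (M=60.083): mol = 0.66458; Si = 0.66458, O = 1.32916.
ΣO = 2.64959; factor = 12/ΣO = 4.52900.
Mg apfu = 0.29923 × 4.52900 = 1.355.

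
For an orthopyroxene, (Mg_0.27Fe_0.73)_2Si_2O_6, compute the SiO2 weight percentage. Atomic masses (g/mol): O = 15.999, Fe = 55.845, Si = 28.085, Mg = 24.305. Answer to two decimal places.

48.69 wt%

Molar mass of (Mg_0.27Fe_0.73)_2Si_2O_6 = 0.54×24.305 + 1.46×55.845 + 2×28.085 + 6×15.999 = 246.822 g/mol.
Each formula unit contains 2 Si, equivalent to 2/1 = 2.0000 mol SiO2.
M(SiO2) = 1×28.085 + 2×15.999 = 60.083 g/mol.
Mass of SiO2 per formula unit = 2.0000 × 60.083 = 120.166 g.
SiO2 wt% = 120.166 / 246.822 × 100 = 48.69%.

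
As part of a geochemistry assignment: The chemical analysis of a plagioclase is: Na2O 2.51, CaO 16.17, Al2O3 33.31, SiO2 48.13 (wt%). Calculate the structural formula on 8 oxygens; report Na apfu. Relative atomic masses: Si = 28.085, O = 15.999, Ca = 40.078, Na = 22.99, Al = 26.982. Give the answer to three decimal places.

0.223 Na apfu

Na2O (M=61.979): mol = 0.04050; Na = 0.08100, O = 0.04050.
CaO (M=56.077): mol = 0.28835; Ca = 0.28835, O = 0.28835.
Al2O3 (M=101.961): mol = 0.32669; Al = 0.65338, O = 0.98007.
SiO2 (M=60.083): mol = 0.80106; Si = 0.80106, O = 1.60212.
ΣO = 2.91104; factor = 8/ΣO = 2.74816.
Na apfu = 0.08100 × 2.74816 = 0.223.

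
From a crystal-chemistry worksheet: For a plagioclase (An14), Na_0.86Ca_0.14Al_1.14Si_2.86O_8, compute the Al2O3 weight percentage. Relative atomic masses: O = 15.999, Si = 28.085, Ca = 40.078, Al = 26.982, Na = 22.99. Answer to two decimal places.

21.98 wt%

Molar mass of Na_0.86Ca_0.14Al_1.14Si_2.86O_8 = 0.86×22.99 + 0.14×40.078 + 1.14×26.982 + 2.86×28.085 + 8×15.999 = 264.457 g/mol.
Each formula unit contains 1.14 Al, equivalent to 1.14/2 = 0.5700 mol Al2O3.
M(Al2O3) = 2×26.982 + 3×15.999 = 101.961 g/mol.
Mass of Al2O3 per formula unit = 0.5700 × 101.961 = 58.118 g.
Al2O3 wt% = 58.118 / 264.457 × 100 = 21.98%.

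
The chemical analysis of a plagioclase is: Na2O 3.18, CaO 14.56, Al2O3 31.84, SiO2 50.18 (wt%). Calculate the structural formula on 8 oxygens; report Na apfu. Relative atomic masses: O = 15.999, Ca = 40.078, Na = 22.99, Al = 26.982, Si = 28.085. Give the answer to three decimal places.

0.281 Na apfu

Na2O (M=61.979): mol = 0.05131; Na = 0.10262, O = 0.05131.
CaO (M=56.077): mol = 0.25964; Ca = 0.25964, O = 0.25964.
Al2O3 (M=101.961): mol = 0.31228; Al = 0.62456, O = 0.93684.
SiO2 (M=60.083): mol = 0.83518; Si = 0.83518, O = 1.67036.
ΣO = 2.91815; factor = 8/ΣO = 2.74146.
Na apfu = 0.10262 × 2.74146 = 0.281.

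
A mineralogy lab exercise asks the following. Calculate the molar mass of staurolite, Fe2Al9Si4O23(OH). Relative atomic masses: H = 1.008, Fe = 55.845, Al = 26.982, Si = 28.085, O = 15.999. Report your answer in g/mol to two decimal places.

The formula mass is the sum 2×55.845 + 9×26.982 + 4×28.085 + 24×15.999 + 1×1.008.

851.85 g/mol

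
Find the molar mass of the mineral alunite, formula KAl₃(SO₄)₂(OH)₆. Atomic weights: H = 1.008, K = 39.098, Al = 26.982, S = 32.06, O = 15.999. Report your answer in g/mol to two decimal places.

414.20 g/mol

M = 1(39.098) + 3(26.982) + 2(32.06) + 14(15.999) + 6(1.008)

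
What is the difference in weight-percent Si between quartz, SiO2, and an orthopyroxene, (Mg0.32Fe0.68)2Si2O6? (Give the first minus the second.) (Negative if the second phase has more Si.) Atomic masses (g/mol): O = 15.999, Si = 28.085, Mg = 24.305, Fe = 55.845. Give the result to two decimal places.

Si in SiO2: molar mass 60.083 g/mol; 1×28.085 = 28.085 g → 46.74 wt%.
Si in (Mg0.32Fe0.68)2Si2O6: molar mass 243.668 g/mol; 2×28.085 = 56.170 g → 23.05 wt%.
Difference = 46.74 − 23.05 = 23.69 percentage points.

23.69 percentage points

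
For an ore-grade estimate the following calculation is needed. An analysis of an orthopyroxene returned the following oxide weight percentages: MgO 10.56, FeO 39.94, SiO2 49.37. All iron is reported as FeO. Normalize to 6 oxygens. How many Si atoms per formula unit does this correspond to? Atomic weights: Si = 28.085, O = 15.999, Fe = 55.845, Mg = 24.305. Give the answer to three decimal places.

2.003 Si apfu

10.56 wt% MgO ÷ 40.304 g/mol = 0.26201 mol, giving 0.26201 Mg and 0.26201 O.
39.94 wt% FeO ÷ 71.844 g/mol = 0.55593 mol, giving 0.55593 Fe and 0.55593 O.
49.37 wt% SiO2 ÷ 60.083 g/mol = 0.82170 mol, giving 0.82170 Si and 1.64340 O.
Oxygen sums to 2.46134; scaling by 6/2.46134 = 2.43770 puts the formula on 6 O.
Si: 0.82170 × 2.43770 = 2.003 atoms per formula unit.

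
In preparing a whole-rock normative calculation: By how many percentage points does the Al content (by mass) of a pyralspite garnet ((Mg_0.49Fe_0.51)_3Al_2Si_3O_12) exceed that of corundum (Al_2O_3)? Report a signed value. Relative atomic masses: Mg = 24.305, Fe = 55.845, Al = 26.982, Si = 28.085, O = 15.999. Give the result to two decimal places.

Al in (Mg_0.49Fe_0.51)_3Al_2Si_3O_12: molar mass 451.378 g/mol; 2×26.982 = 53.964 g → 11.96 wt%.
Al in Al_2O_3: molar mass 101.961 g/mol; 2×26.982 = 53.964 g → 52.93 wt%.
Difference = 11.96 − 52.93 = -40.97 percentage points.

-40.97 percentage points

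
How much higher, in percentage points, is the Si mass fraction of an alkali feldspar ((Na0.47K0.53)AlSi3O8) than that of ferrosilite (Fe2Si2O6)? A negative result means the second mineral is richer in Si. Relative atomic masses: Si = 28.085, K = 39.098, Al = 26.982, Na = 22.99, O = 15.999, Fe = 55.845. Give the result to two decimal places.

9.83 percentage points

Si in (Na0.47K0.53)AlSi3O8: molar mass 270.756 g/mol; 3×28.085 = 84.255 g → 31.12 wt%.
Si in Fe2Si2O6: molar mass 263.854 g/mol; 2×28.085 = 56.170 g → 21.29 wt%.
Difference = 31.12 − 21.29 = 9.83 percentage points.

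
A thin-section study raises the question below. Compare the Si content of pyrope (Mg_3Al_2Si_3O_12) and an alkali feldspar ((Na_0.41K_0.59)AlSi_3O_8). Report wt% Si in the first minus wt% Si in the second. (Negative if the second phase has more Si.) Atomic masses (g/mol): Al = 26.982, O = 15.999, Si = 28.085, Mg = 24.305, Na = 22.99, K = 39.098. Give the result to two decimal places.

-10.11 percentage points

Si in Mg_3Al_2Si_3O_12: molar mass 403.122 g/mol; 3×28.085 = 84.255 g → 20.90 wt%.
Si in (Na_0.41K_0.59)AlSi_3O_8: molar mass 271.723 g/mol; 3×28.085 = 84.255 g → 31.01 wt%.
Difference = 20.90 − 31.01 = -10.11 percentage points.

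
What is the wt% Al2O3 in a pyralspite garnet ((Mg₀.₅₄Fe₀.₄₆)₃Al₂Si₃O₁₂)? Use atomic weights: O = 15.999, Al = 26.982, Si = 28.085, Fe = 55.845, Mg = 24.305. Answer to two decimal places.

22.83 wt%

Molar mass of (Mg₀.₅₄Fe₀.₄₆)₃Al₂Si₃O₁₂ = 1.62×24.305 + 1.38×55.845 + 2×26.982 + 3×28.085 + 12×15.999 = 446.647 g/mol.
Each formula unit contains 2 Al, equivalent to 2/2 = 1.0000 mol Al2O3.
M(Al2O3) = 2×26.982 + 3×15.999 = 101.961 g/mol.
Mass of Al2O3 per formula unit = 1.0000 × 101.961 = 101.961 g.
Al2O3 wt% = 101.961 / 446.647 × 100 = 22.83%.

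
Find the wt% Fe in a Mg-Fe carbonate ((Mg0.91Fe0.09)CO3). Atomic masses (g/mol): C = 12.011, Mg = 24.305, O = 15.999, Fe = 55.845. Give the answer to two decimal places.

Formula mass = 0.91×24.305 + 0.09×55.845 + 1×12.011 + 3×15.999 = 87.152 g/mol, of which 5.026 g is Fe.
So Fe makes up 5.026/87.152 = 0.0577 of the mass, i.e. 5.77%.

5.77 mass %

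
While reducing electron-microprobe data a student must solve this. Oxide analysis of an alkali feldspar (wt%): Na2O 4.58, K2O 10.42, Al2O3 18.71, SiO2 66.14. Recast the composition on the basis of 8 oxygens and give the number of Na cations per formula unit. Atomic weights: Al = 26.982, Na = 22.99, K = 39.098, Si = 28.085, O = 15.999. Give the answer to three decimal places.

4.58 wt% Na2O ÷ 61.979 g/mol = 0.07390 mol, giving 0.14780 Na and 0.07390 O.
10.42 wt% K2O ÷ 94.195 g/mol = 0.11062 mol, giving 0.22124 K and 0.11062 O.
18.71 wt% Al2O3 ÷ 101.961 g/mol = 0.18350 mol, giving 0.36700 Al and 0.55050 O.
66.14 wt% SiO2 ÷ 60.083 g/mol = 1.10081 mol, giving 1.10081 Si and 2.20162 O.
Oxygen sums to 2.93664; scaling by 8/2.93664 = 2.72420 puts the formula on 8 O.
Na: 0.14780 × 2.72420 = 0.403 atoms per formula unit.

0.403 Na apfu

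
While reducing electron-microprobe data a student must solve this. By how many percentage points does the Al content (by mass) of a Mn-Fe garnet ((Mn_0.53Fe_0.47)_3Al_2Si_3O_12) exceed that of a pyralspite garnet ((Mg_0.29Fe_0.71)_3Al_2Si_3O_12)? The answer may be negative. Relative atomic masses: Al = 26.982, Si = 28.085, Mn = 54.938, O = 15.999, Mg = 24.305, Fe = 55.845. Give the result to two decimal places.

First mineral: 53.964 g Al in 496.300 g formula = 10.87 wt% Al.
Second mineral: 53.964 g Al in 470.302 g formula = 11.47 wt% Al.
10.87% − 11.47% gives a difference of -0.60 percentage points.

-0.60 percentage points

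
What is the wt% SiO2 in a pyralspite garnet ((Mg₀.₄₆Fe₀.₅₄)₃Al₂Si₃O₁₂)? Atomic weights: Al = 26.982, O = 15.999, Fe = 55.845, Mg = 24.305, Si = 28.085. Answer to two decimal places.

M((Mg₀.₄₆Fe₀.₅₄)₃Al₂Si₃O₁₂) = 454.217 g/mol; M(SiO2) = 60.083 g/mol.
Moles SiO2 per formula unit = 3 Si ÷ 1 = 3.0000.
SiO2 fraction = (3.0000 × 60.083) / 454.217 = 180.249/454.217 = 0.3968.

39.68 wt%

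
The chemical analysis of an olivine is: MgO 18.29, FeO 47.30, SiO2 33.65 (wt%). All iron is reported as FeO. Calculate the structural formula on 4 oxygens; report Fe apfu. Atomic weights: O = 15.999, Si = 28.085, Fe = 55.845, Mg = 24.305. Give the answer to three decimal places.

1.180 Fe apfu

MgO: 18.29/40.304 = 0.45380 mol → 0.45380 mol Mg, 0.45380 mol O.
FeO: 47.30/71.844 = 0.65837 mol → 0.65837 mol Fe, 0.65837 mol O.
SiO2: 33.65/60.083 = 0.56006 mol → 0.56006 mol Si, 1.12012 mol O.
Total oxygen = 2.23229 mol. Normalization factor = 4/2.23229 = 1.79188.
Fe per 4 O = 0.65837 × 1.79188 = 1.180.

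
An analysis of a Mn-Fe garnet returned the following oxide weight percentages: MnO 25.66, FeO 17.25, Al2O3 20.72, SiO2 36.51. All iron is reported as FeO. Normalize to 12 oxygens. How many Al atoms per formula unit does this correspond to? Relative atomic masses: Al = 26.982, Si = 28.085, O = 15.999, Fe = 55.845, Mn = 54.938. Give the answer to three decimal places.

2.010 Al apfu

MnO (M=70.937): mol = 0.36173; Mn = 0.36173, O = 0.36173.
FeO (M=71.844): mol = 0.24010; Fe = 0.24010, O = 0.24010.
Al2O3 (M=101.961): mol = 0.20321; Al = 0.40642, O = 0.60963.
SiO2 (M=60.083): mol = 0.60766; Si = 0.60766, O = 1.21532.
ΣO = 2.42678; factor = 12/ΣO = 4.94482.
Al apfu = 0.40642 × 4.94482 = 2.010.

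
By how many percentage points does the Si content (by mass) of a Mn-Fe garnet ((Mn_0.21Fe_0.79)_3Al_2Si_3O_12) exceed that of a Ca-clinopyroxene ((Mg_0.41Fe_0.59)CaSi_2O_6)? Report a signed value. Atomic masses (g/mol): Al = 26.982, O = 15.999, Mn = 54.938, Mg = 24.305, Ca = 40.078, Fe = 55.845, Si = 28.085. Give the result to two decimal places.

-6.94 percentage points

Si in (Mn_0.21Fe_0.79)_3Al_2Si_3O_12: molar mass 497.171 g/mol; 3×28.085 = 84.255 g → 16.95 wt%.
Si in (Mg_0.41Fe_0.59)CaSi_2O_6: molar mass 235.156 g/mol; 2×28.085 = 56.170 g → 23.89 wt%.
Difference = 16.95 − 23.89 = -6.94 percentage points.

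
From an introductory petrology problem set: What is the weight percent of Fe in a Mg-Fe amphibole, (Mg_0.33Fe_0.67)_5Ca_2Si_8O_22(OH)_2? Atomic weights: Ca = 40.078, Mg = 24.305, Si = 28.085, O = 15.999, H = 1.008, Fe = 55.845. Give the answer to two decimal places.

Formula mass = 1.65×24.305 + 3.35×55.845 + 2×40.078 + 8×28.085 + 24×15.999 + 2×1.008 = 918.012 g/mol, of which 187.081 g is Fe.
So Fe makes up 187.081/918.012 = 0.2038 of the mass, i.e. 20.38%.

20.38 mass %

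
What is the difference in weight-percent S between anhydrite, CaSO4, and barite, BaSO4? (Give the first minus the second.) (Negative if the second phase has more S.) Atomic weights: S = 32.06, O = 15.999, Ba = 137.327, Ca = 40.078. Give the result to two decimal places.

M(CaSO4) = 136.134 g/mol, so wt% S = 32.060/136.134 × 100 = 23.55%.
M(BaSO4) = 233.383 g/mol, so wt% S = 32.060/233.383 × 100 = 13.74%.
23.55 − 13.74 = 9.81 pp.

9.81 percentage points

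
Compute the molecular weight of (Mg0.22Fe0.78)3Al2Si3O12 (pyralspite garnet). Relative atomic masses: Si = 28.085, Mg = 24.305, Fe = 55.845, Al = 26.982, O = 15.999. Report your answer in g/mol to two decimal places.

476.93 g/mol

Mg: 0.66 × 24.305 = 16.0413
Fe: 2.34 × 55.845 = 130.6773
Al: 2 × 26.982 = 53.9640
Si: 3 × 28.085 = 84.2550
O: 12 × 15.999 = 191.9880
Summing the contributions gives the formula mass.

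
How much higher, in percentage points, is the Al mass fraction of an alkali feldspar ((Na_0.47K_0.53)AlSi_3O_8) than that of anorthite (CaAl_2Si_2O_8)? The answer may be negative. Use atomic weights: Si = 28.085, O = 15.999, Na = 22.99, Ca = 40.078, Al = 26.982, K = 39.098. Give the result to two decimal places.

Al in (Na_0.47K_0.53)AlSi_3O_8: molar mass 270.756 g/mol; 1×26.982 = 26.982 g → 9.97 wt%.
Al in CaAl_2Si_2O_8: molar mass 278.204 g/mol; 2×26.982 = 53.964 g → 19.40 wt%.
Difference = 9.97 − 19.40 = -9.43 percentage points.

-9.43 percentage points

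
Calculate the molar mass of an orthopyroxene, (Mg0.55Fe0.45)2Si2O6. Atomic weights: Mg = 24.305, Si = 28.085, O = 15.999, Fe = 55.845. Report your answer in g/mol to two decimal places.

M = 1.10*24.305 + 0.90*55.845 + 2*28.085 + 6*15.999

229.16 g/mol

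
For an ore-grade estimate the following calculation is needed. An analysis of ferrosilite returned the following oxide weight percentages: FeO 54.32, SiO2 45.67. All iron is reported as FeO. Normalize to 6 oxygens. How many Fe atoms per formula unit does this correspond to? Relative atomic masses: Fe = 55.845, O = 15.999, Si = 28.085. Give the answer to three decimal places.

FeO: 54.32/71.844 = 0.75608 mol → 0.75608 mol Fe, 0.75608 mol O.
SiO2: 45.67/60.083 = 0.76012 mol → 0.76012 mol Si, 1.52024 mol O.
Total oxygen = 2.27632 mol. Normalization factor = 6/2.27632 = 2.63583.
Fe per 6 O = 0.75608 × 2.63583 = 1.993.

1.993 Fe apfu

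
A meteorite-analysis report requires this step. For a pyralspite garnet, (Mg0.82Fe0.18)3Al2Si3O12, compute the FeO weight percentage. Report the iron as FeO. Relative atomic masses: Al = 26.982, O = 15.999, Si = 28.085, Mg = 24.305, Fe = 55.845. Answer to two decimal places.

9.23 wt%

M((Mg0.82Fe0.18)3Al2Si3O12) = 420.154 g/mol; M(FeO) = 71.844 g/mol.
Moles FeO per formula unit = 0.54 Fe ÷ 1 = 0.5400.
FeO fraction = (0.5400 × 71.844) / 420.154 = 38.796/420.154 = 0.0923.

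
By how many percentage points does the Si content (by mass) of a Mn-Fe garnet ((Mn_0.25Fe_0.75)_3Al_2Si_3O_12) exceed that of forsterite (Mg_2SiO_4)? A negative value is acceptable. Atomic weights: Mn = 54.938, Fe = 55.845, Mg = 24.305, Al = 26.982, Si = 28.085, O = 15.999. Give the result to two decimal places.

M((Mn_0.25Fe_0.75)_3Al_2Si_3O_12) = 497.062 g/mol, so wt% Si = 84.255/497.062 × 100 = 16.95%.
M(Mg_2SiO_4) = 140.691 g/mol, so wt% Si = 28.085/140.691 × 100 = 19.96%.
16.95 − 19.96 = -3.01 pp.

-3.01 percentage points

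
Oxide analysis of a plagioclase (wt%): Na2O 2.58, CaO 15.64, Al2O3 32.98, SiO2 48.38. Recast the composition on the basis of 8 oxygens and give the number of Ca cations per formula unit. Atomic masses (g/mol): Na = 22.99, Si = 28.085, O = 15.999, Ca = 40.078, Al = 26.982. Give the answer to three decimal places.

Na2O: 2.58/61.979 = 0.04163 mol → 0.08326 mol Na, 0.04163 mol O.
CaO: 15.64/56.077 = 0.27890 mol → 0.27890 mol Ca, 0.27890 mol O.
Al2O3: 32.98/101.961 = 0.32346 mol → 0.64692 mol Al, 0.97038 mol O.
SiO2: 48.38/60.083 = 0.80522 mol → 0.80522 mol Si, 1.61044 mol O.
Total oxygen = 2.90135 mol. Normalization factor = 8/2.90135 = 2.75734.
Ca per 8 O = 0.27890 × 2.75734 = 0.769.

0.769 Ca apfu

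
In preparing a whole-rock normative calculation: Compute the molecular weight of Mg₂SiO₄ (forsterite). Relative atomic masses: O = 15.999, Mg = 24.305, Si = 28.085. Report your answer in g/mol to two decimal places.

140.69 g/mol

The formula mass is the sum 2·24.305 + 1·28.085 + 4·15.999.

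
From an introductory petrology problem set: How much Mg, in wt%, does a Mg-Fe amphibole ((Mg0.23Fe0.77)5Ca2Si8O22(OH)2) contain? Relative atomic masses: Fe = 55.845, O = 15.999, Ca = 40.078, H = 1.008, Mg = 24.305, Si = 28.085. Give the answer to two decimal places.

Formula mass = 1.15·24.305 + 3.85·55.845 + 2·40.078 + 8·28.085 + 24·15.999 + 2·1.008 = 933.782 g/mol, of which 27.951 g is Mg.
So Mg makes up 27.951/933.782 = 0.0299 of the mass, i.e. 2.99%.

2.99 wt%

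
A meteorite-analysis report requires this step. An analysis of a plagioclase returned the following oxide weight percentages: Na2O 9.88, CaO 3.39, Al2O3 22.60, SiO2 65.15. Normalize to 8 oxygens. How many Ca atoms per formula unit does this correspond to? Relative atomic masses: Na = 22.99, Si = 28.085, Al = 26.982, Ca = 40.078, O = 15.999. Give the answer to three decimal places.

0.158 Ca apfu

Na2O (M=61.979): mol = 0.15941; Na = 0.31882, O = 0.15941.
CaO (M=56.077): mol = 0.06045; Ca = 0.06045, O = 0.06045.
Al2O3 (M=101.961): mol = 0.22165; Al = 0.44330, O = 0.66495.
SiO2 (M=60.083): mol = 1.08433; Si = 1.08433, O = 2.16866.
ΣO = 3.05347; factor = 8/ΣO = 2.61997.
Ca apfu = 0.06045 × 2.61997 = 0.158.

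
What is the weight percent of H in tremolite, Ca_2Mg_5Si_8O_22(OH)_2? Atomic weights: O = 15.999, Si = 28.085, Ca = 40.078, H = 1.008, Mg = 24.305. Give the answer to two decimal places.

0.25 wt%

Formula mass = 2×40.078 + 5×24.305 + 8×28.085 + 24×15.999 + 2×1.008 = 812.353 g/mol, of which 2.016 g is H.
So H makes up 2.016/812.353 = 0.0025 of the mass, i.e. 0.25%.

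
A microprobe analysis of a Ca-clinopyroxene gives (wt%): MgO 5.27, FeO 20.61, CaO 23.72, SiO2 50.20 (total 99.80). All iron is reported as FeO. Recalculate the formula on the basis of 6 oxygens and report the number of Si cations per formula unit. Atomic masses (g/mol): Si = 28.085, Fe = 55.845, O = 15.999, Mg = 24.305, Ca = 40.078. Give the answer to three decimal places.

1.996 Si apfu

5.27 wt% MgO ÷ 40.304 g/mol = 0.13076 mol, giving 0.13076 Mg and 0.13076 O.
20.61 wt% FeO ÷ 71.844 g/mol = 0.28687 mol, giving 0.28687 Fe and 0.28687 O.
23.72 wt% CaO ÷ 56.077 g/mol = 0.42299 mol, giving 0.42299 Ca and 0.42299 O.
50.20 wt% SiO2 ÷ 60.083 g/mol = 0.83551 mol, giving 0.83551 Si and 1.67102 O.
Oxygen sums to 2.51164; scaling by 6/2.51164 = 2.38888 puts the formula on 6 O.
Si: 0.83551 × 2.38888 = 1.996 atoms per formula unit.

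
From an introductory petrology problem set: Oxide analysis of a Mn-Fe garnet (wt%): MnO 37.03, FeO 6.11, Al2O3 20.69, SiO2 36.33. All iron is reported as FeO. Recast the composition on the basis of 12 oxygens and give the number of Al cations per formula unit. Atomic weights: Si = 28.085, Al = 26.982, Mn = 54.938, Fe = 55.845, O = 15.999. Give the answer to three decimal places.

MnO: 37.03/70.937 = 0.52201 mol → 0.52201 mol Mn, 0.52201 mol O.
FeO: 6.11/71.844 = 0.08505 mol → 0.08505 mol Fe, 0.08505 mol O.
Al2O3: 20.69/101.961 = 0.20292 mol → 0.40584 mol Al, 0.60876 mol O.
SiO2: 36.33/60.083 = 0.60466 mol → 0.60466 mol Si, 1.20932 mol O.
Total oxygen = 2.42514 mol. Normalization factor = 12/2.42514 = 4.94817.
Al per 12 O = 0.40584 × 4.94817 = 2.008.

2.008 Al apfu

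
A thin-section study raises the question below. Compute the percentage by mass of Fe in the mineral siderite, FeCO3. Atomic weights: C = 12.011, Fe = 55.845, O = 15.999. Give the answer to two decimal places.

48.20 weight percent

Molar mass of FeCO3: 1×55.845 + 1×12.011 + 3×15.999 = 115.853 g/mol.
Mass of Fe per formula unit: 1 × 55.845 = 55.845 g.
Weight fraction Fe = 55.845 / 115.853 = 0.4820.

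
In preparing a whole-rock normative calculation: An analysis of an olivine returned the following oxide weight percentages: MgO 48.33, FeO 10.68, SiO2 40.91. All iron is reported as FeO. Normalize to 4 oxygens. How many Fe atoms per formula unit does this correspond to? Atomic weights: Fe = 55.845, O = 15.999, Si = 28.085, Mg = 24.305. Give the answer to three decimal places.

0.219 Fe apfu

MgO (M=40.304): mol = 1.19914; Mg = 1.19914, O = 1.19914.
FeO (M=71.844): mol = 0.14866; Fe = 0.14866, O = 0.14866.
SiO2 (M=60.083): mol = 0.68089; Si = 0.68089, O = 1.36178.
ΣO = 2.70958; factor = 4/ΣO = 1.47624.
Fe apfu = 0.14866 × 1.47624 = 0.219.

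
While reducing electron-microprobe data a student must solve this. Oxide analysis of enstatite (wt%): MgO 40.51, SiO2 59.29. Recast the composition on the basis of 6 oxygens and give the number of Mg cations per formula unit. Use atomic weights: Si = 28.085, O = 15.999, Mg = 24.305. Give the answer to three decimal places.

MgO (M=40.304): mol = 1.00511; Mg = 1.00511, O = 1.00511.
SiO2 (M=60.083): mol = 0.98680; Si = 0.98680, O = 1.97360.
ΣO = 2.97871; factor = 6/ΣO = 2.01429.
Mg apfu = 1.00511 × 2.01429 = 2.025.

2.025 Mg apfu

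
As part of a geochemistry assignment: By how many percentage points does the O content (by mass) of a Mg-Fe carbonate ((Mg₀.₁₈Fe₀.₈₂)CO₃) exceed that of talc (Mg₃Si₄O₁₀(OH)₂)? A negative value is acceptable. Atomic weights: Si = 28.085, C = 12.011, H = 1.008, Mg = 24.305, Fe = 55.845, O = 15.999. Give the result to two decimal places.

-7.06 percentage points

O in (Mg₀.₁₈Fe₀.₈₂)CO₃: molar mass 110.176 g/mol; 3×15.999 = 47.997 g → 43.56 wt%.
O in Mg₃Si₄O₁₀(OH)₂: molar mass 379.259 g/mol; 12×15.999 = 191.988 g → 50.62 wt%.
Difference = 43.56 − 50.62 = -7.06 percentage points.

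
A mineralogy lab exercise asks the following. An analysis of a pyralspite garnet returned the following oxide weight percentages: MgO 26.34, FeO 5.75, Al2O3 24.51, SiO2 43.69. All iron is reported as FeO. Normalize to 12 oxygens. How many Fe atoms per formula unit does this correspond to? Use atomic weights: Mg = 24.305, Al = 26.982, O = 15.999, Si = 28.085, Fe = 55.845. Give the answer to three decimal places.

0.330 Fe apfu

26.34 wt% MgO ÷ 40.304 g/mol = 0.65353 mol, giving 0.65353 Mg and 0.65353 O.
5.75 wt% FeO ÷ 71.844 g/mol = 0.08003 mol, giving 0.08003 Fe and 0.08003 O.
24.51 wt% Al2O3 ÷ 101.961 g/mol = 0.24039 mol, giving 0.48078 Al and 0.72117 O.
43.69 wt% SiO2 ÷ 60.083 g/mol = 0.72716 mol, giving 0.72716 Si and 1.45432 O.
Oxygen sums to 2.90905; scaling by 12/2.90905 = 4.12506 puts the formula on 12 O.
Fe: 0.08003 × 4.12506 = 0.330 atoms per formula unit.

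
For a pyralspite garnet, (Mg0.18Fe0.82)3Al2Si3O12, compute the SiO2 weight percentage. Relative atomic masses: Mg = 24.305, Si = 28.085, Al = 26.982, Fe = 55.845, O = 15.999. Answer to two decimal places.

37.50 wt%

Formula mass = 480.710 g/mol.
3 Si → 3.0000 mol SiO2 per formula unit; M(SiO2) = 60.083, so SiO2 mass = 180.249 g.
180.249/480.710 × 100 = 37.50 wt%.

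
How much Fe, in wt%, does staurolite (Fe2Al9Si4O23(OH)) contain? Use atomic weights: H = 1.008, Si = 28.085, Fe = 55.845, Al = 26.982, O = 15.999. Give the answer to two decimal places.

13.11 wt%

M(Fe2Al9Si4O23(OH)) = 851.852 g/mol.
Fe contributes 2 × 55.845 = 111.690 g per mole.
111.690/851.852 = 0.1311 → 13.11%.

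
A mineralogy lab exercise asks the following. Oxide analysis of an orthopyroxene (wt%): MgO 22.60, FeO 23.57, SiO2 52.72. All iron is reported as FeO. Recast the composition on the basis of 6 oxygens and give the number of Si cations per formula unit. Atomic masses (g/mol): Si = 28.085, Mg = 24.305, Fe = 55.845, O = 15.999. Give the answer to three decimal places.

MgO: 22.60/40.304 = 0.56074 mol → 0.56074 mol Mg, 0.56074 mol O.
FeO: 23.57/71.844 = 0.32807 mol → 0.32807 mol Fe, 0.32807 mol O.
SiO2: 52.72/60.083 = 0.87745 mol → 0.87745 mol Si, 1.75490 mol O.
Total oxygen = 2.64371 mol. Normalization factor = 6/2.64371 = 2.26954.
Si per 6 O = 0.87745 × 2.26954 = 1.991.

1.991 Si apfu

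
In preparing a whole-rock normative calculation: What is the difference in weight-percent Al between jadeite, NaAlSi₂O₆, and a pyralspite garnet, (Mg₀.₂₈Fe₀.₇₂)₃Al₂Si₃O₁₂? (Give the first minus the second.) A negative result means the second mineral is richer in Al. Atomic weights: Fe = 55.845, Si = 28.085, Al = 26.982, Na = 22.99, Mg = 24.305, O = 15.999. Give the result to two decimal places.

Al in NaAlSi₂O₆: molar mass 202.136 g/mol; 1×26.982 = 26.982 g → 13.35 wt%.
Al in (Mg₀.₂₈Fe₀.₇₂)₃Al₂Si₃O₁₂: molar mass 471.248 g/mol; 2×26.982 = 53.964 g → 11.45 wt%.
Difference = 13.35 − 11.45 = 1.90 percentage points.

1.90 percentage points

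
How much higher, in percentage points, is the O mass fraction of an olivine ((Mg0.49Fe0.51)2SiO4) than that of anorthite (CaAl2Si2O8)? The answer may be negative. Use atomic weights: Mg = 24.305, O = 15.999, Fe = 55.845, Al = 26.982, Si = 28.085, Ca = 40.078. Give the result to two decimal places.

O in (Mg0.49Fe0.51)2SiO4: molar mass 172.862 g/mol; 4×15.999 = 63.996 g → 37.02 wt%.
O in CaAl2Si2O8: molar mass 278.204 g/mol; 8×15.999 = 127.992 g → 46.01 wt%.
Difference = 37.02 − 46.01 = -8.99 percentage points.

-8.99 percentage points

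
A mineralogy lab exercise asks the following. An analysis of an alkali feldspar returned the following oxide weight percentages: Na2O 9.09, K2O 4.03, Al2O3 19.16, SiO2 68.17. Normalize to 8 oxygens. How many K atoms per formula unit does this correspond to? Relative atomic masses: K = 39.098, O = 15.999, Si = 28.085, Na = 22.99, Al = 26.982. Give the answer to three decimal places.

9.09 wt% Na2O ÷ 61.979 g/mol = 0.14666 mol, giving 0.29332 Na and 0.14666 O.
4.03 wt% K2O ÷ 94.195 g/mol = 0.04278 mol, giving 0.08556 K and 0.04278 O.
19.16 wt% Al2O3 ÷ 101.961 g/mol = 0.18791 mol, giving 0.37582 Al and 0.56373 O.
68.17 wt% SiO2 ÷ 60.083 g/mol = 1.13460 mol, giving 1.13460 Si and 2.26920 O.
Oxygen sums to 3.02237; scaling by 8/3.02237 = 2.64693 puts the formula on 8 O.
K: 0.08556 × 2.64693 = 0.226 atoms per formula unit.

0.226 K apfu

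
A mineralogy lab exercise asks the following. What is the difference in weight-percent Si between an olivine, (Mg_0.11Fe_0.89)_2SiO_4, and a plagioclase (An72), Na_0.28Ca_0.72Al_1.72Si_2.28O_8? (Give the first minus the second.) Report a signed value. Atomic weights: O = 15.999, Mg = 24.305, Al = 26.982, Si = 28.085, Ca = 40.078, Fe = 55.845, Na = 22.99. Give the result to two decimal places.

First mineral: 28.085 g Si in 196.832 g formula = 14.27 wt% Si.
Second mineral: 64.034 g Si in 273.728 g formula = 23.39 wt% Si.
14.27% − 23.39% gives a difference of -9.12 percentage points.

-9.12 percentage points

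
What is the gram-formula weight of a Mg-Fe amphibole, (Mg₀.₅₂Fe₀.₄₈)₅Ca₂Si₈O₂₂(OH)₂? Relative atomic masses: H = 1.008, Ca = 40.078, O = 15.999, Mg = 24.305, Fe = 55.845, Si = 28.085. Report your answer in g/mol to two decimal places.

The formula mass is the sum 2.60·24.305 + 2.40·55.845 + 2·40.078 + 8·28.085 + 24·15.999 + 2·1.008.

888.05 g/mol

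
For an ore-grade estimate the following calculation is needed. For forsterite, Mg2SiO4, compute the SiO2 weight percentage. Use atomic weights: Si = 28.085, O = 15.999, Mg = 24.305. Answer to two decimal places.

42.71 wt%

Molar mass of Mg2SiO4 = 2·24.305 + 1·28.085 + 4·15.999 = 140.691 g/mol.
Each formula unit contains 1 Si, equivalent to 1/1 = 1.0000 mol SiO2.
M(SiO2) = 1×28.085 + 2×15.999 = 60.083 g/mol.
Mass of SiO2 per formula unit = 1.0000 × 60.083 = 60.083 g.
SiO2 wt% = 60.083 / 140.691 × 100 = 42.71%.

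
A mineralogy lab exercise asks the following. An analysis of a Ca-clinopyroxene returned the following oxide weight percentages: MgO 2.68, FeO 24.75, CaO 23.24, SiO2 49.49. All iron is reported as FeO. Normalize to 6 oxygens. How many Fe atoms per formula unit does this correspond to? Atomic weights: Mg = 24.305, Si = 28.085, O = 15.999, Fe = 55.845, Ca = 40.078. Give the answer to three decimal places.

0.836 Fe apfu

MgO: 2.68/40.304 = 0.06649 mol → 0.06649 mol Mg, 0.06649 mol O.
FeO: 24.75/71.844 = 0.34450 mol → 0.34450 mol Fe, 0.34450 mol O.
CaO: 23.24/56.077 = 0.41443 mol → 0.41443 mol Ca, 0.41443 mol O.
SiO2: 49.49/60.083 = 0.82369 mol → 0.82369 mol Si, 1.64738 mol O.
Total oxygen = 2.47280 mol. Normalization factor = 6/2.47280 = 2.42640.
Fe per 6 O = 0.34450 × 2.42640 = 0.836.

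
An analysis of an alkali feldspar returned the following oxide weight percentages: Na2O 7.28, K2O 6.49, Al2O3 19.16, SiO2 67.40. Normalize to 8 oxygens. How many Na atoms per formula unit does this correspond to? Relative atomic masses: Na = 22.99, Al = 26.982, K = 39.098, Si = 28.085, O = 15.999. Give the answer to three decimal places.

0.628 Na apfu

Na2O (M=61.979): mol = 0.11746; Na = 0.23492, O = 0.11746.
K2O (M=94.195): mol = 0.06890; K = 0.13780, O = 0.06890.
Al2O3 (M=101.961): mol = 0.18791; Al = 0.37582, O = 0.56373.
SiO2 (M=60.083): mol = 1.12178; Si = 1.12178, O = 2.24356.
ΣO = 2.99365; factor = 8/ΣO = 2.67232.
Na apfu = 0.23492 × 2.67232 = 0.628.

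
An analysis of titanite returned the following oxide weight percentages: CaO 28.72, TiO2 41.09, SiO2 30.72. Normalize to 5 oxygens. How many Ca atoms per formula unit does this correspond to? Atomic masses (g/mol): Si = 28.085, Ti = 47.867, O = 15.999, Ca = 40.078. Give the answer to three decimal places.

0.999 Ca apfu

CaO (M=56.077): mol = 0.51215; Ca = 0.51215, O = 0.51215.
TiO2 (M=79.865): mol = 0.51449; Ti = 0.51449, O = 1.02898.
SiO2 (M=60.083): mol = 0.51129; Si = 0.51129, O = 1.02258.
ΣO = 2.56371; factor = 5/ΣO = 1.95030.
Ca apfu = 0.51215 × 1.95030 = 0.999.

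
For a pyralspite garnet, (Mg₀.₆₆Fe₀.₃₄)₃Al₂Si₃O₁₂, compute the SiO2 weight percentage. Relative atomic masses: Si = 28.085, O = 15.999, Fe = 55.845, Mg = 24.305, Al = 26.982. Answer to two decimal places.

41.41 wt%

Formula mass = 435.293 g/mol.
3 Si → 3.0000 mol SiO2 per formula unit; M(SiO2) = 60.083, so SiO2 mass = 180.249 g.
180.249/435.293 × 100 = 41.41 wt%.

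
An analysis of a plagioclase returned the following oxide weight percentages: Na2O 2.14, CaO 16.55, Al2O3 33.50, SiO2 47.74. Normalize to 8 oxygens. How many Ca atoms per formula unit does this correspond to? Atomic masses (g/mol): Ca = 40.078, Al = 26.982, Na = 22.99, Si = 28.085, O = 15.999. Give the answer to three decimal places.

2.14 wt% Na2O ÷ 61.979 g/mol = 0.03453 mol, giving 0.06906 Na and 0.03453 O.
16.55 wt% CaO ÷ 56.077 g/mol = 0.29513 mol, giving 0.29513 Ca and 0.29513 O.
33.50 wt% Al2O3 ÷ 101.961 g/mol = 0.32856 mol, giving 0.65712 Al and 0.98568 O.
47.74 wt% SiO2 ÷ 60.083 g/mol = 0.79457 mol, giving 0.79457 Si and 1.58914 O.
Oxygen sums to 2.90448; scaling by 8/2.90448 = 2.75437 puts the formula on 8 O.
Ca: 0.29513 × 2.75437 = 0.813 atoms per formula unit.

0.813 Ca apfu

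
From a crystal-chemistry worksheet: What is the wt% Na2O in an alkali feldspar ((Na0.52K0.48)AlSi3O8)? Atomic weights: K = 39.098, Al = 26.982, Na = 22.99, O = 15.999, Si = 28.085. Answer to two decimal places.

Formula mass = 269.951 g/mol.
0.52 Na → 0.2600 mol Na2O per formula unit; M(Na2O) = 61.979, so Na2O mass = 16.115 g.
16.115/269.951 × 100 = 5.97 wt%.

5.97 wt%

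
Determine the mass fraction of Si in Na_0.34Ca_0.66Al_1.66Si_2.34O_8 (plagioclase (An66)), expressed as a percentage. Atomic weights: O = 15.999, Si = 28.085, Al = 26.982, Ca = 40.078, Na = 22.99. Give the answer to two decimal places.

Formula mass = 0.34*22.99 + 0.66*40.078 + 1.66*26.982 + 2.34*28.085 + 8*15.999 = 272.769 g/mol, of which 65.719 g is Si.
So Si makes up 65.719/272.769 = 0.2409 of the mass, i.e. 24.09%.

24.09 weight percent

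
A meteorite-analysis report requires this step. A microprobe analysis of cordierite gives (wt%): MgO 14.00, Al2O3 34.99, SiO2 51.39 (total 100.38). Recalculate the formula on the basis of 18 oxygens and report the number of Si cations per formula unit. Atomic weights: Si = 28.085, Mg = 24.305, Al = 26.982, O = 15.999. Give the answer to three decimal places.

4.986 Si apfu

MgO: 14.00/40.304 = 0.34736 mol → 0.34736 mol Mg, 0.34736 mol O.
Al2O3: 34.99/101.961 = 0.34317 mol → 0.68634 mol Al, 1.02951 mol O.
SiO2: 51.39/60.083 = 0.85532 mol → 0.85532 mol Si, 1.71064 mol O.
Total oxygen = 3.08751 mol. Normalization factor = 18/3.08751 = 5.82994.
Si per 18 O = 0.85532 × 5.82994 = 4.986.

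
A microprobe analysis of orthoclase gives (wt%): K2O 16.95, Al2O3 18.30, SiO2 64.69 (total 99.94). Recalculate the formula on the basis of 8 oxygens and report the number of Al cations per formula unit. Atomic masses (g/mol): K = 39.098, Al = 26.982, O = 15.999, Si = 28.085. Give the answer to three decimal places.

16.95 wt% K2O ÷ 94.195 g/mol = 0.17995 mol, giving 0.35990 K and 0.17995 O.
18.30 wt% Al2O3 ÷ 101.961 g/mol = 0.17948 mol, giving 0.35896 Al and 0.53844 O.
64.69 wt% SiO2 ÷ 60.083 g/mol = 1.07668 mol, giving 1.07668 Si and 2.15336 O.
Oxygen sums to 2.87175; scaling by 8/2.87175 = 2.78576 puts the formula on 8 O.
Al: 0.35896 × 2.78576 = 1.000 atoms per formula unit.

1.000 Al apfu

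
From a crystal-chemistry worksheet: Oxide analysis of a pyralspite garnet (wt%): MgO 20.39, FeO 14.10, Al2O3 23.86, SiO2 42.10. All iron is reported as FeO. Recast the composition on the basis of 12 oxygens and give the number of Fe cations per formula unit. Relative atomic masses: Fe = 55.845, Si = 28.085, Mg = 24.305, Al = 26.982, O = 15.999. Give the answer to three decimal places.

0.839 Fe apfu

MgO: 20.39/40.304 = 0.50591 mol → 0.50591 mol Mg, 0.50591 mol O.
FeO: 14.10/71.844 = 0.19626 mol → 0.19626 mol Fe, 0.19626 mol O.
Al2O3: 23.86/101.961 = 0.23401 mol → 0.46802 mol Al, 0.70203 mol O.
SiO2: 42.10/60.083 = 0.70070 mol → 0.70070 mol Si, 1.40140 mol O.
Total oxygen = 2.80560 mol. Normalization factor = 12/2.80560 = 4.27716.
Fe per 12 O = 0.19626 × 4.27716 = 0.839.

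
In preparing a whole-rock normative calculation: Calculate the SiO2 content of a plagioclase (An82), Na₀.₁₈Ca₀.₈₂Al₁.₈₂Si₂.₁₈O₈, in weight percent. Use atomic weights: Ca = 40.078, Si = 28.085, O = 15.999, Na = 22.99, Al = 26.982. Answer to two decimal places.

47.57 wt%

Formula mass = 275.327 g/mol.
2.18 Si → 2.1800 mol SiO2 per formula unit; M(SiO2) = 60.083, so SiO2 mass = 130.981 g.
130.981/275.327 × 100 = 47.57 wt%.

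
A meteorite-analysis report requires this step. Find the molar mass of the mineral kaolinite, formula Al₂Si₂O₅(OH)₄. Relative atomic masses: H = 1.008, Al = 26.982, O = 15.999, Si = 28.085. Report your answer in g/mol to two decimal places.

M = 2(26.982) + 2(28.085) + 9(15.999) + 4(1.008)

258.16 g/mol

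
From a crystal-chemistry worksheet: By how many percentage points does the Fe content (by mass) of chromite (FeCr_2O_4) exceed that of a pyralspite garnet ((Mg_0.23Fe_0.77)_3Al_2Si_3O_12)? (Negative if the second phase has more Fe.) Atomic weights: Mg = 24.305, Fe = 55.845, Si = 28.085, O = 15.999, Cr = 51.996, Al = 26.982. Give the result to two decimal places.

First mineral: 55.845 g Fe in 223.833 g formula = 24.95 wt% Fe.
Second mineral: 129.002 g Fe in 475.979 g formula = 27.10 wt% Fe.
24.95% − 27.10% gives a difference of -2.15 percentage points.

-2.15 percentage points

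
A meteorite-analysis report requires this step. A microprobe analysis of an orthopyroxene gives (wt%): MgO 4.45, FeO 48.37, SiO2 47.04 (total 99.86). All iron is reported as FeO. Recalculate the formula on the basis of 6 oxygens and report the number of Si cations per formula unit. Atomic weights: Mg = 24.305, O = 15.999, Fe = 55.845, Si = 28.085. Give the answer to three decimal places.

1.999 Si apfu

MgO: 4.45/40.304 = 0.11041 mol → 0.11041 mol Mg, 0.11041 mol O.
FeO: 48.37/71.844 = 0.67326 mol → 0.67326 mol Fe, 0.67326 mol O.
SiO2: 47.04/60.083 = 0.78292 mol → 0.78292 mol Si, 1.56584 mol O.
Total oxygen = 2.34951 mol. Normalization factor = 6/2.34951 = 2.55372.
Si per 6 O = 0.78292 × 2.55372 = 1.999.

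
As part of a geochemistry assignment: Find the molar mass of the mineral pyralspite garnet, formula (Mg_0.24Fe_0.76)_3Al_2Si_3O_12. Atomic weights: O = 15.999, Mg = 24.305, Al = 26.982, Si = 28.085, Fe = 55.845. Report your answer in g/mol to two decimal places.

The formula mass is the sum 0.72*24.305 + 2.28*55.845 + 2*26.982 + 3*28.085 + 12*15.999.

475.03 g/mol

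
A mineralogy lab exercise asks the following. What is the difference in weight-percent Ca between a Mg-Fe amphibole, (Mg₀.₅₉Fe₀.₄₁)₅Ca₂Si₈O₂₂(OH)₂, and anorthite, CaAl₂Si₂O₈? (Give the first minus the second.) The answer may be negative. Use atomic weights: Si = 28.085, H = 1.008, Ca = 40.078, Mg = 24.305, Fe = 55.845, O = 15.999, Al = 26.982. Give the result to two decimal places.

-5.27 percentage points

M((Mg₀.₅₉Fe₀.₄₁)₅Ca₂Si₈O₂₂(OH)₂) = 877.010 g/mol, so wt% Ca = 80.156/877.010 × 100 = 9.14%.
M(CaAl₂Si₂O₈) = 278.204 g/mol, so wt% Ca = 40.078/278.204 × 100 = 14.41%.
9.14 − 14.41 = -5.27 pp.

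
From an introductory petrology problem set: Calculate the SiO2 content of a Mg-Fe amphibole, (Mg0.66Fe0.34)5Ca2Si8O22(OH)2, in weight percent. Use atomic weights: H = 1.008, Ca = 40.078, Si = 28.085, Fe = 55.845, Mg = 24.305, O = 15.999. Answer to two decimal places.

55.51 wt%

M((Mg0.66Fe0.34)5Ca2Si8O22(OH)2) = 865.971 g/mol; M(SiO2) = 60.083 g/mol.
Moles SiO2 per formula unit = 8 Si ÷ 1 = 8.0000.
SiO2 fraction = (8.0000 × 60.083) / 865.971 = 480.664/865.971 = 0.5551.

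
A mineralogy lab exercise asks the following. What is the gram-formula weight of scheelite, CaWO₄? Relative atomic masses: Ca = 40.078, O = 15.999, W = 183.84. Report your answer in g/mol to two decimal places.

The formula mass is the sum 1×40.078 + 1×183.84 + 4×15.999.

287.91 g/mol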